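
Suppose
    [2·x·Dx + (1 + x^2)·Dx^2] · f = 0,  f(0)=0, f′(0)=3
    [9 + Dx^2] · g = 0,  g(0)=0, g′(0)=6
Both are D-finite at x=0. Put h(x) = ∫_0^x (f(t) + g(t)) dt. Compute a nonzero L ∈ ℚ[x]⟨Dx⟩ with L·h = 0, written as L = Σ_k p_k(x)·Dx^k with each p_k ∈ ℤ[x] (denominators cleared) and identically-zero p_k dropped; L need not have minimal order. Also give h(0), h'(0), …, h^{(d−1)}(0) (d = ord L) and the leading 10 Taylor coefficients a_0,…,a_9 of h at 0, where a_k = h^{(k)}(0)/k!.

L = (-54·x + 540·x^3 + 162·x^5)·Dx^2 + (63 + 279·x^2 + 297·x^4 + 81·x^6)·Dx^3 + (-6·x + 60·x^3 + 18·x^5)·Dx^4 + (7 + 31·x^2 + 33·x^4 + 9·x^6)·Dx^5  (order 5).
h: a_k = 0, 0, 9/2, 0, -5/2, 0, 31/40, 0, -363/2240, 0, …
ICs: h(0) = 0, h′(0) = 0, h′′(0) = 9, h′′′(0) = 0, h′′′′(0) = -60.

f: a_k = 0, 3, 0, -1, 0, 3/5, 0, -3/7, 0, 1/3, …
g: a_k = 0, 6, 0, -9, 0, 81/20, 0, -243/280, 0, 243/2240, …
f+g: L₀ = lclm(L_f,L_g), ord ≤ 2+2.
∫: right-multiply L₀ by Dx.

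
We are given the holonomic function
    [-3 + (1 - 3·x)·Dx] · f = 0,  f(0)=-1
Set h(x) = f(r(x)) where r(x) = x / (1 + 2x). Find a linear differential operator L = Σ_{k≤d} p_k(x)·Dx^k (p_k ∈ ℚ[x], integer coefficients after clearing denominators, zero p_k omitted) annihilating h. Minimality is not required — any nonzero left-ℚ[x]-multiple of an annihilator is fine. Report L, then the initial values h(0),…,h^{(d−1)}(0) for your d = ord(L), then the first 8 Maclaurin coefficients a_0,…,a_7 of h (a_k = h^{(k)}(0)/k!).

f: a_k = -1, -3, -9, -27, -81, -243, -729, -2187, …
f∘r: x↦r, Dx↦Dx/r' in L_f ⇒ L₀.
L = 3 + (-1 - x + 2·x^2)·Dx  (order 1).
h: a_k = -1, -3, -3, -3, -3, -3, -3, -3, …
ICs: h(0) = -1.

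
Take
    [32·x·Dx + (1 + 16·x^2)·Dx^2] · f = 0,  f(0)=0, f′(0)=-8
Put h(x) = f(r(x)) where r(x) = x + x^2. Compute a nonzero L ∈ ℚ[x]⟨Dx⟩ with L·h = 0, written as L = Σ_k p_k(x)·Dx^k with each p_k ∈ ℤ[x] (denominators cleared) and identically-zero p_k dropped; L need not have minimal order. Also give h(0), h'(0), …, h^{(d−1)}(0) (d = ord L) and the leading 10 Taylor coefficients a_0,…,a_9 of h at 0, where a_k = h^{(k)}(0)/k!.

f: a_k = 0, -8, 0, 128/3, 0, -2048/5, 0, 32768/7, 0, -524288/9, …
Substitute x→r, Dx→(1/r')Dx; clear ⇒ L₀.
L = (-2 + 32·x + 128·x^2 + 192·x^3 + 96·x^4)·Dx + (1 + 2·x + 16·x^2 + 64·x^3 + 80·x^4 + 32·x^5)·Dx^2  (order 2).
h: a_k = 0, -8, -8, 128/3, 128, -1408/5, -6016/3, 4096/7, 28672, 342016/9, …
ICs: h(0) = 0, h′(0) = -8.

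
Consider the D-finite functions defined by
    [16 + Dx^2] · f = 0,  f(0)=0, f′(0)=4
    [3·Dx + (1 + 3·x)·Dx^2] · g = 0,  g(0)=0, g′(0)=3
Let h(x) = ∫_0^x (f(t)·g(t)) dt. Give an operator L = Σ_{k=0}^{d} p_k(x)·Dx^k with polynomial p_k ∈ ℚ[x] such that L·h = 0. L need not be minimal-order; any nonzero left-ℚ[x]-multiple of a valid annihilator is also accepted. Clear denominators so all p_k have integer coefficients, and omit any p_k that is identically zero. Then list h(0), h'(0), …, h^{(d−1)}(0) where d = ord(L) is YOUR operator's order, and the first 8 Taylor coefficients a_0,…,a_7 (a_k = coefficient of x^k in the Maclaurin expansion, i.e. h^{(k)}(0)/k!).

L = (2272 + 127488·x + 781056·x^2 + 1769472·x^3 + 1327104·x^4)·Dx + (4416 + 50112·x + 165888·x^2 + 165888·x^3)·Dx^2 + (1022 + 19392·x + 102816·x^2 + 221184·x^3 + 165888·x^4)·Dx^3 + (276 + 3132·x + 10368·x^2 + 10368·x^3)·Dx^4 + (55 + 714·x + 3375·x^2 + 6912·x^3 + 5184·x^4)·Dx^5  (order 5).
h: a_k = 0, 0, 0, 4, -9/2, 4/5, -11/2, 124/7, …
ICs: h(0) = 0, h′(0) = 0, h′′(0) = 0, h′′′(0) = 24, h′′′′(0) = -108.

f: a_k = 0, 4, 0, -32/3, 0, 128/15, 0, -1024/315, …
g: a_k = 0, 3, -9/2, 9, -81/4, 243/5, -243/2, 2187/7, …
h₀=f·g: eliminate ⇒ L₀, order ≤ 2·2.
h=∫h₀ ⇒ L = L₀·Dx.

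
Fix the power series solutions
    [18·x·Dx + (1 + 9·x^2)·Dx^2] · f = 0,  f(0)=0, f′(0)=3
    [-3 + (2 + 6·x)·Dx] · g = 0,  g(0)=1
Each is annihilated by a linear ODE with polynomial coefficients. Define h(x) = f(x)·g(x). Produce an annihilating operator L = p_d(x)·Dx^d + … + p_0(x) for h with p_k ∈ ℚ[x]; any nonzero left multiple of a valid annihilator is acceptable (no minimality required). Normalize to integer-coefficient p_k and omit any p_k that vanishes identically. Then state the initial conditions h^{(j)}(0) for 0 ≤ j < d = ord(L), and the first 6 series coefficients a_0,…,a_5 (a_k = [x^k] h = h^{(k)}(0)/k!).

L = (27 - 108·x - 81·x^2) + (-12 + 36·x + 324·x^2 + 324·x^3)·Dx + (4 + 24·x + 72·x^2 + 216·x^3 + 324·x^4)·Dx^2  (order 2).
h: a_k = 0, 3, 9/2, -99/8, -135/16, 31509/640, …
ICs: h(0) = 0, h′(0) = 3.

f: a_k = 0, 3, 0, -9, 0, 243/5, …
g: a_k = 1, 3/2, -9/8, 27/16, -405/128, 1701/256, …
Product ⇒ symmetric product L₀, ord ≤ 2.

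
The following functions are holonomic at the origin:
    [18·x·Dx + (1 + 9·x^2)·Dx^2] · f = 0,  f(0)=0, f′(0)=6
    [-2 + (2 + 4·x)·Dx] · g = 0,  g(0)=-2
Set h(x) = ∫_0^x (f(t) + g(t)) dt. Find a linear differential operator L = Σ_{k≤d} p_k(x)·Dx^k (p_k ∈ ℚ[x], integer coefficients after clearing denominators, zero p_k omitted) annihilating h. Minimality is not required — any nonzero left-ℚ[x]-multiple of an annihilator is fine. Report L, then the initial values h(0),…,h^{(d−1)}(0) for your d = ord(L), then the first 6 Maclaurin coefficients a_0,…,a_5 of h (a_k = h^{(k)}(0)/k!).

f: a_k = 0, 6, 0, -18, 0, 486/5, …
g: a_k = -2, -2, 1, -1, 5/4, -7/4, …
L₀ := lclm(L_f,L_g); ord L₀ ≤ 2+1.
∫: right-multiply L₀ by Dx.
L = (-36 - 180·x + 972·x^2 + 972·x^3)·Dx^2 + (-42 - 144·x + 720·x^2 + 3888·x^3 + 3402·x^4)·Dx^3 + (-2 + 32·x + 108·x^2 + 396·x^3 + 1134·x^4 + 972·x^5)·Dx^4  (order 4).
h: a_k = 0, -2, 2, 1/3, -19/4, 1/4, …
ICs: h(0) = 0, h′(0) = -2, h′′(0) = 4, h′′′(0) = 2.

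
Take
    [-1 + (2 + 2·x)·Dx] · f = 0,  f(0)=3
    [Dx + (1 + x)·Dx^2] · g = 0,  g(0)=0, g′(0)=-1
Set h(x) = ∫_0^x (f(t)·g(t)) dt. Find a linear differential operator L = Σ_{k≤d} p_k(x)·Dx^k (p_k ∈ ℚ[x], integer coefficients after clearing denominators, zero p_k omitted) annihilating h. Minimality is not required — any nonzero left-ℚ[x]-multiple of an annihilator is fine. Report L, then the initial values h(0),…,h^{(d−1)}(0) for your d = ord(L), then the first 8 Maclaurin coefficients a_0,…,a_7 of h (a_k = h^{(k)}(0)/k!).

L = Dx + (4 + 8·x + 4·x^2)·Dx^3  (order 3).
h: a_k = 0, 0, -3/2, 0, 1/32, -1/40, 71/3840, -31/2240, …
ICs: h(0) = 0, h′(0) = 0, h′′(0) = -3.

f: a_k = 3, 3/2, -3/8, 3/16, -15/128, 21/256, -63/1024, 99/2048, …
g: a_k = 0, -1, 1/2, -1/3, 1/4, -1/5, 1/6, -1/7, …
h₀=f·g: eliminate ⇒ L₀, order ≤ 1·2.
h=∫h₀ ⇒ L = L₀·Dx.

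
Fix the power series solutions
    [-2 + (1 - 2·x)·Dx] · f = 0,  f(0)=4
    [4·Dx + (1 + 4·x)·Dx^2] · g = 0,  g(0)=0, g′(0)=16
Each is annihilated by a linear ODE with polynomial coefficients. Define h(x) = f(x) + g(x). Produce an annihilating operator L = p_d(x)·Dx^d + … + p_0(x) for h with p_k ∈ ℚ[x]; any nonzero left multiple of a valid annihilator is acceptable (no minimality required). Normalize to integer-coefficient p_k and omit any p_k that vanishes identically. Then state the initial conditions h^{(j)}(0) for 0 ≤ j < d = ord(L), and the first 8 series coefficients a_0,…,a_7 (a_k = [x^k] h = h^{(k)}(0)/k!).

f: a_k = 4, 8, 16, 32, 64, 128, 256, 512, …
g: a_k = 0, 16, -32, 256/3, -256, 4096/5, -8192/3, 65536/7, …
Weyl lclm of L_f,L_g ⇒ L₀ (ord ≤ 3).
L = (28 + 16·x)·Dx + (-1 + 40·x + 32·x^2)·Dx^2 + (-1 - 3·x + 6·x^2 + 8·x^3)·Dx^3  (order 3).
h: a_k = 4, 24, -16, 352/3, -192, 4736/5, -7424/3, 69120/7, …
ICs: h(0) = 4, h′(0) = 24, h′′(0) = -32.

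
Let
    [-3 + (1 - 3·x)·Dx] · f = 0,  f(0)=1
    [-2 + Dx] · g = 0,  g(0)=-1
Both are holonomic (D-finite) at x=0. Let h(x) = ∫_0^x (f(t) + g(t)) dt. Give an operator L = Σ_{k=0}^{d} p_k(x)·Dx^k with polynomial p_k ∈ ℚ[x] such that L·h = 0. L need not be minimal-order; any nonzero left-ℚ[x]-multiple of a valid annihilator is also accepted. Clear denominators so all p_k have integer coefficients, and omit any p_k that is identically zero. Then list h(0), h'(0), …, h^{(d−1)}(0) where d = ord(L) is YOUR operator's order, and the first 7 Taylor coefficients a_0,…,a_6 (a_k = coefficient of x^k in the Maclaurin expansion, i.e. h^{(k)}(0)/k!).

f: a_k = 1, 3, 9, 27, 81, 243, 729, …
g: a_k = -1, -2, -2, -4/3, -2/3, -4/15, -4/45, …
f+g: L₀ = lclm(L_f,L_g), ord ≤ 1+1.
h=∫h₀ ⇒ L = L₀·Dx.
L = (-24 - 36·x)·Dx + (14 + 24·x - 36·x^2)·Dx^2 + (-1 - 3·x + 18·x^2)·Dx^3  (order 3).
h: a_k = 0, 0, 1/2, 7/3, 77/12, 241/15, 3641/90, …
ICs: h(0) = 0, h′(0) = 0, h′′(0) = 1.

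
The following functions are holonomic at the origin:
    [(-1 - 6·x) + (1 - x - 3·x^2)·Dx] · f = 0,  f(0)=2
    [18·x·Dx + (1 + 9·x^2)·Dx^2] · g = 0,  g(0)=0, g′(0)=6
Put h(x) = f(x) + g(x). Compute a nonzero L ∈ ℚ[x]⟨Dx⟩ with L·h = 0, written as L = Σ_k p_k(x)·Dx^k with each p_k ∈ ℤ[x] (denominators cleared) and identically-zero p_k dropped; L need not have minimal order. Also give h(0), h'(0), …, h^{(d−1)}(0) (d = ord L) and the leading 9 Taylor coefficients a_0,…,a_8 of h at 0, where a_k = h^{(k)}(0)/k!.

f: a_k = 2, 2, 8, 14, 38, 80, 194, 434, 1016, …
g: a_k = 0, 6, 0, -18, 0, 486/5, 0, -4374/7, 0, …
h₀=f+g: left-lcm gives L₀, ord ≤ 3.
L = (-72 + 288·x + 4428·x^2 + 9720·x^3 + 33534·x^4 + 13122·x^6)·Dx + (30 + 180·x + 144·x^2 + 1728·x^3 + 9153·x^4 + 23814·x^5 + 2187·x^6 + 13122·x^7)·Dx^2 + (-4 - 14·x - 114·x^2 + 36·x^3 - 459·x^4 + 1539·x^5 + 2430·x^6 + 729·x^7 + 2187·x^8)·Dx^3  (order 3).
h: a_k = 2, 8, 8, -4, 38, 886/5, 194, -1336/7, 1016, …
ICs: h(0) = 2, h′(0) = 8, h′′(0) = 16.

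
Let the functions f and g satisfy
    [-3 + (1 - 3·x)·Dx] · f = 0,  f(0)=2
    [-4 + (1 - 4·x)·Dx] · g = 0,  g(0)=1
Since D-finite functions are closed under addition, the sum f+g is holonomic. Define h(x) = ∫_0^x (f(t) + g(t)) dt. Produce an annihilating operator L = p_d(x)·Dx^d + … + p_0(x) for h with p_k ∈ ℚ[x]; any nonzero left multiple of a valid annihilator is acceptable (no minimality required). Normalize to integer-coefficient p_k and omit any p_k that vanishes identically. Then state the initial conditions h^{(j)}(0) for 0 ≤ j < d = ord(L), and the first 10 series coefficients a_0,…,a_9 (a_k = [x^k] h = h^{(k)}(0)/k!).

f: a_k = 2, 6, 18, 54, 162, 486, 1458, 4374, 13122, 39366, …
g: a_k = 1, 4, 16, 64, 256, 1024, 4096, 16384, 65536, 262144, …
Weyl lclm of L_f,L_g ⇒ L₀ (ord ≤ 2).
Integrate: L := L₀·Dx.
L = -24·Dx + (14 - 48·x)·Dx^2 + (-1 + 7·x - 12·x^2)·Dx^3  (order 3).
h: a_k = 0, 3, 5, 34/3, 59/2, 418/5, 755/3, 5554/7, 10379/4, 78658/9, …
ICs: h(0) = 0, h′(0) = 3, h′′(0) = 10.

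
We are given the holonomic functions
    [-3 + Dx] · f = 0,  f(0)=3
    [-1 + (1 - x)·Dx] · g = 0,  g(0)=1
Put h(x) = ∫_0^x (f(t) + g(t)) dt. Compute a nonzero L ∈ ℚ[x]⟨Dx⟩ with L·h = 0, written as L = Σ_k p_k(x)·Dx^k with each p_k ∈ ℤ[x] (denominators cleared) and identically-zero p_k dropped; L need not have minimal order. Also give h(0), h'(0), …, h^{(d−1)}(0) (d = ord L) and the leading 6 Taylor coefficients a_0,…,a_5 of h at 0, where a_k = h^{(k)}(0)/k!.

f: a_k = 3, 9, 27/2, 27/2, 81/8, 243/40, …
g: a_k = 1, 1, 1, 1, 1, 1, …
Sum ⇒ L₀ = lclm(L_f,L_g) in ℚ(x)⟨Dx⟩.
h=∫h₀ ⇒ L = L₀·Dx.
L = (-3 + 9·x)·Dx + (7 - 18·x + 9·x^2)·Dx^2 + (-2 + 5·x - 3·x^2)·Dx^3  (order 3).
h: a_k = 0, 4, 5, 29/6, 29/8, 89/40, …
ICs: h(0) = 0, h′(0) = 4, h′′(0) = 10.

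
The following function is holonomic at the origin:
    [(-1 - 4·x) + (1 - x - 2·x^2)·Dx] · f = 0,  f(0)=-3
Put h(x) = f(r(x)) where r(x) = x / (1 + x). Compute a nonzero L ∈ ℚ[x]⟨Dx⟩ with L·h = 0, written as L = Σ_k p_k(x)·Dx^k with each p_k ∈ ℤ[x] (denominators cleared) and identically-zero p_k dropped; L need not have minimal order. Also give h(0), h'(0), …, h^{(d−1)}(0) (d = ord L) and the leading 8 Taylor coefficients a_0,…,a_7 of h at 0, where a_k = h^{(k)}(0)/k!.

f: a_k = -3, -3, -9, -15, -33, -63, -129, -255, …
Change of var in L_f (x↦r) gives L₀.
L = (1 + 5·x) + (-1 - 2·x + x^2 + 2·x^3)·Dx  (order 1).
h: a_k = -3, -3, -6, 0, -12, 12, -36, 60, …
ICs: h(0) = -3.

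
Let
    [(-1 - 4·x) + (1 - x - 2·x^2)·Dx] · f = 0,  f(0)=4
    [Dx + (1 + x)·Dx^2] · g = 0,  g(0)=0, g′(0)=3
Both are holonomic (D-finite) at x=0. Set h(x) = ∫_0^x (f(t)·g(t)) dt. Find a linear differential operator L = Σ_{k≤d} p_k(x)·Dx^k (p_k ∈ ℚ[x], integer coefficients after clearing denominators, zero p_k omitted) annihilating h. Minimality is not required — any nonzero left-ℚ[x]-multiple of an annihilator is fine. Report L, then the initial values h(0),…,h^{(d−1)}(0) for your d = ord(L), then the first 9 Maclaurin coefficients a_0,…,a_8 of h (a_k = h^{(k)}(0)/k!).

f: a_k = 4, 4, 12, 20, 44, 84, 172, 340, 684, …
g: a_k = 0, 3, -3/2, 1, -3/4, 3/5, -1/2, 3/7, -3/8, …
Product ⇒ symmetric product L₀, ord ≤ 2.
Integrate: L := L₀·Dx.
L = (5 + 8·x)·Dx + (1 + 11·x + 10·x^2)·Dx^2 + (-1 + 3·x^2 + 2·x^3)·Dx^3  (order 3).
h: a_k = 0, 0, 6, 2, 17/2, 43/5, 189/10, 141/5, 14907/280, …
ICs: h(0) = 0, h′(0) = 0, h′′(0) = 12.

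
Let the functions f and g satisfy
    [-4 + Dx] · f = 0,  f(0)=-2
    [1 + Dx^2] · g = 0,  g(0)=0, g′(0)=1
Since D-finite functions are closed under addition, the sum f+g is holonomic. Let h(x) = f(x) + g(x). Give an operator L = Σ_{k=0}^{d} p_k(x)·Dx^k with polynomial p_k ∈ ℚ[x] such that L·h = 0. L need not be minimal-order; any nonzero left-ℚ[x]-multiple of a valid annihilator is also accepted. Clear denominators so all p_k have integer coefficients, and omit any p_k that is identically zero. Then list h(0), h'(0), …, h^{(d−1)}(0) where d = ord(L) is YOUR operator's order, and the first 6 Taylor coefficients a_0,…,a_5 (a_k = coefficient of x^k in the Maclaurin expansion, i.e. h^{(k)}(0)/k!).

L = -4 + Dx - 4·Dx^2 + Dx^3  (order 3).
h: a_k = -2, -7, -16, -43/2, -64/3, -2047/120, …
ICs: h(0) = -2, h′(0) = -7, h′′(0) = -32.

f: a_k = -2, -8, -16, -64/3, -64/3, -256/15, …
g: a_k = 0, 1, 0, -1/6, 0, 1/120, …
L₀ := lclm(L_f,L_g); ord L₀ ≤ 1+2.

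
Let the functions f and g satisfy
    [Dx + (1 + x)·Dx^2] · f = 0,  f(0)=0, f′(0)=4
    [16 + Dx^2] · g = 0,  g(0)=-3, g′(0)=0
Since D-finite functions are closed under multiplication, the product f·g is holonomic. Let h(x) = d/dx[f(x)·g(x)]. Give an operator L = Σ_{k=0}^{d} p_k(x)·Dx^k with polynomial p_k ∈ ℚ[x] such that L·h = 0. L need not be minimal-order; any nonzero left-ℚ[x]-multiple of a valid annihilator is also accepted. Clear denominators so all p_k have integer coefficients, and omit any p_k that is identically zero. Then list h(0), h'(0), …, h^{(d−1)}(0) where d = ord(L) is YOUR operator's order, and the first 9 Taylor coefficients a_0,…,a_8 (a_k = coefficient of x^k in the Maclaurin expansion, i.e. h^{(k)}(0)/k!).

f: a_k = 0, 4, -2, 4/3, -1, 4/5, -2/3, 4/7, -1/2, …
g: a_k = -3, 0, 24, 0, -32, 0, 256/15, 0, -512/105, …
Sym-product of L_f,L_g gives L₀ (≤ ord 4).
Differentiate: ansatz ord ≤ ord L₀ ⇒ L.
L = (96160 + 647168·x + 1757184·x^2 + 2482176·x^3 + 1931264·x^4 + 786432·x^5 + 131072·x^6) + (13728 + 74144·x + 156160·x^2 + 161280·x^3 + 81920·x^4 + 16384·x^5)·Dx + (13546 + 87008·x + 228848·x^2 + 316416·x^3 + 242944·x^4 + 98304·x^5 + 16384·x^6)·Dx^2 + (858 + 4634·x + 9760·x^2 + 10080·x^3 + 5120·x^4 + 1024·x^5)·Dx^3 + (471 + 2910·x + 7439·x^2 + 10080·x^3 + 7640·x^4 + 3072·x^5 + 512·x^6)·Dx^4  (order 4).
h: a_k = -12, 12, 276, -180, -492, 252, 1508/5, -1996/15, -628/7, …
ICs: h(0) = -12, h′(0) = 12, h′′(0) = 552, h′′′(0) = -1080.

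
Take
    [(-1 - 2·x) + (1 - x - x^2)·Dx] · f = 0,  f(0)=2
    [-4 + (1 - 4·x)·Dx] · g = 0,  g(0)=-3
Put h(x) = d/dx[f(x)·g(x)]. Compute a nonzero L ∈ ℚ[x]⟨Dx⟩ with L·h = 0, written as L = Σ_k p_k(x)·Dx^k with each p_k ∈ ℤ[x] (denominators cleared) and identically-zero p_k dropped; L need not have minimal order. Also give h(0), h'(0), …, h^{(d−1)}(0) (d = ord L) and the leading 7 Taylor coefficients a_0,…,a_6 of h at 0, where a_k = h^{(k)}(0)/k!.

L = (44 - 114·x - 66·x^2 + 192·x^3 + 192·x^4) + (-5 + 31·x - 33·x^2 - 62·x^3 + 60·x^4 + 48·x^5)·Dx  (order 1).
h: a_k = -30, -264, -1638, -8856, -44520, -214164, -1000314, …
ICs: h(0) = -30.

f: a_k = 2, 2, 4, 6, 10, 16, 26, …
g: a_k = -3, -12, -48, -192, -768, -3072, -12288, …
Product ⇒ symmetric product L₀, ord ≤ 1.
Differentiate: ansatz ord ≤ ord L₀ ⇒ L.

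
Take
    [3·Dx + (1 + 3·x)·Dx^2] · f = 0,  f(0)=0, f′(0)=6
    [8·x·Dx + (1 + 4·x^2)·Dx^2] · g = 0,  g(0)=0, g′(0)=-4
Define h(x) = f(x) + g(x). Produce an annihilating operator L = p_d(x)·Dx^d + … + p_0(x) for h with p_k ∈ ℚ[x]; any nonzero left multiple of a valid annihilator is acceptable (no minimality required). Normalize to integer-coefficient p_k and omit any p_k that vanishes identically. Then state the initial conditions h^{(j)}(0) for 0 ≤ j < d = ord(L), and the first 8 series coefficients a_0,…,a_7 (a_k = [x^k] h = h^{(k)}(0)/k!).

L = (-24 - 216·x + 288·x^2 + 288·x^3)·Dx + (-26 - 48·x - 120·x^2 + 576·x^3 + 576·x^4)·Dx^2 + (-3 - x + 24·x^2 + 32·x^3 + 144·x^4 + 144·x^5)·Dx^3  (order 3).
h: a_k = 0, 2, -9, 70/3, -81/2, 422/5, -243, 4630/7, …
ICs: h(0) = 0, h′(0) = 2, h′′(0) = -18.

f: a_k = 0, 6, -9, 18, -81/2, 486/5, -243, 4374/7, …
g: a_k = 0, -4, 0, 16/3, 0, -64/5, 0, 256/7, …
h₀=f+g: left-lcm gives L₀, ord ≤ 4.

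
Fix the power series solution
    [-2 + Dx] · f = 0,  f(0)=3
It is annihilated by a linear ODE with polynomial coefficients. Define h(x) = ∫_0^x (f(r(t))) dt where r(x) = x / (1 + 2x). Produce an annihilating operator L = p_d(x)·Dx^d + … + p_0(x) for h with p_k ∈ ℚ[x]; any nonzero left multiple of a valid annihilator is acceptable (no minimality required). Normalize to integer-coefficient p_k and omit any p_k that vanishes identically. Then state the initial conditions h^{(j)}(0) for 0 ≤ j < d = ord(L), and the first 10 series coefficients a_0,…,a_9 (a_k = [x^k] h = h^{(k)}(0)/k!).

L = -2·Dx + (1 + 4·x + 4·x^2)·Dx^2  (order 2).
h: a_k = 0, 3, 3, -2, 1, 2/5, -38/15, 604/105, -1091/105, 15682/945, …
ICs: h(0) = 0, h′(0) = 3.

f: a_k = 3, 6, 6, 4, 2, 4/5, 4/15, 8/105, 2/105, 4/945, …
L₀ from L_f via x↦r, Dx↦r'^{-1}Dx.
∫: right-multiply L₀ by Dx.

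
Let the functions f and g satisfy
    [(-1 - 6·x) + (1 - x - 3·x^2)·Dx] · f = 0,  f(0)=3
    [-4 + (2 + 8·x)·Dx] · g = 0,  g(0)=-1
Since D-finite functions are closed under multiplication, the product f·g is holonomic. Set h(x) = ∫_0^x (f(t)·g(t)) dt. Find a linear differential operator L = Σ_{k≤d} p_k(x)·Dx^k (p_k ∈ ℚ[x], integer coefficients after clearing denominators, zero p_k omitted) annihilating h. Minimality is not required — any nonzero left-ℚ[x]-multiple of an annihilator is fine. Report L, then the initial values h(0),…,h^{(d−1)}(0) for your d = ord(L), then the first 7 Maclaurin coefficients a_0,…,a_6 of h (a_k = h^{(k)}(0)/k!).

L = (3 + 8·x + 18·x^2)·Dx + (-1 - 3·x + 7·x^2 + 12·x^3)·Dx^2  (order 2).
h: a_k = 0, -3, -9/2, -4, -51/4, -57/5, -49, …
ICs: h(0) = 0, h′(0) = -3.

f: a_k = 3, 3, 12, 21, 57, 120, 291, …
g: a_k = -1, -2, 2, -4, 10, -28, 84, …
f·g: L₀ = L_f ⊗_s L_g, ord ≤ 1·1.
∫: right-multiply L₀ by Dx.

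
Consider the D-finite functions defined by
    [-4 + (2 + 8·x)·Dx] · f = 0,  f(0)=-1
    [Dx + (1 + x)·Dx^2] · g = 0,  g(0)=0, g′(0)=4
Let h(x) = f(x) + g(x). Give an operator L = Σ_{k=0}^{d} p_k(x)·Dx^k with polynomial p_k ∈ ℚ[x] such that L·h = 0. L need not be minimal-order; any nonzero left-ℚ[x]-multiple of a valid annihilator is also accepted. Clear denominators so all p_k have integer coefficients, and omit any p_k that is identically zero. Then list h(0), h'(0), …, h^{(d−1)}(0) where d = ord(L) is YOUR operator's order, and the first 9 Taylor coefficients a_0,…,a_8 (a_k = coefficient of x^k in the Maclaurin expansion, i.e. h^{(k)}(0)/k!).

f: a_k = -1, -2, 2, -4, 10, -28, 84, -264, 858, …
g: a_k = 0, 4, -2, 4/3, -1, 4/5, -2/3, 4/7, -1/2, …
f+g: L₀ = lclm(L_f,L_g), ord ≤ 1+2.
L = (-8 + 4·x)·Dx + (-10 - 8·x + 20·x^2)·Dx^2 + (-1 - 3·x + 6·x^2 + 8·x^3)·Dx^3  (order 3).
h: a_k = -1, 2, 0, -8/3, 9, -136/5, 250/3, -1844/7, 1715/2, …
ICs: h(0) = -1, h′(0) = 2, h′′(0) = 0.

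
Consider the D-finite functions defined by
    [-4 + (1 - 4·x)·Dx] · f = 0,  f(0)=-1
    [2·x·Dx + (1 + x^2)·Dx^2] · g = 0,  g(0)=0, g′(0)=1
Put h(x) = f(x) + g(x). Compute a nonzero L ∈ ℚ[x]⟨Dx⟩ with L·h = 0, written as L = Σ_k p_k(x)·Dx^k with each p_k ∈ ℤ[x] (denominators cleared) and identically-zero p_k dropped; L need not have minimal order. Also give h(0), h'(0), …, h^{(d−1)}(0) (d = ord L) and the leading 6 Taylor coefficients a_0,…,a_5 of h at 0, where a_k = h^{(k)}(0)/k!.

L = (-8 + 128·x + 24·x^2)·Dx + (49 - 8·x + 109·x^2 + 24·x^3)·Dx^2 + (-4 + 15·x + 15·x^3 + 4·x^4)·Dx^3  (order 3).
h: a_k = -1, -3, -16, -193/3, -256, -5119/5, …
ICs: h(0) = -1, h′(0) = -3, h′′(0) = -32.

f: a_k = -1, -4, -16, -64, -256, -1024, …
g: a_k = 0, 1, 0, -1/3, 0, 1/5, …
Weyl lclm of L_f,L_g ⇒ L₀ (ord ≤ 3).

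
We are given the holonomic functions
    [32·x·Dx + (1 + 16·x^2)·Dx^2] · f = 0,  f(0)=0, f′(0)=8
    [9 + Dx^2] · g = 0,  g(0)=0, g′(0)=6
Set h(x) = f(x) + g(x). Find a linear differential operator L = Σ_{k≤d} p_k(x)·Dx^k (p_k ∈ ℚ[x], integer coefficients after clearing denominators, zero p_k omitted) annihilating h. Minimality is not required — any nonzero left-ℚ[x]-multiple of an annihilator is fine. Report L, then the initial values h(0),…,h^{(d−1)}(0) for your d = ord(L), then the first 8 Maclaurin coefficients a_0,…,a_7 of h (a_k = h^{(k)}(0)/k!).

L = (-52704·x + 967680·x^3 + 663552·x^5)·Dx + (-207 + 13104·x^2 + 283392·x^4 + 331776·x^6)·Dx^2 + (-5856·x + 107520·x^3 + 73728·x^5)·Dx^3 + (-23 + 1456·x^2 + 31488·x^4 + 36864·x^6)·Dx^4  (order 4).
h: a_k = 0, 14, 0, -155/3, 0, 8273/20, 0, -1310963/280, …
ICs: h(0) = 0, h′(0) = 14, h′′(0) = 0, h′′′(0) = -310.

f: a_k = 0, 8, 0, -128/3, 0, 2048/5, 0, -32768/7, …
g: a_k = 0, 6, 0, -9, 0, 81/20, 0, -243/280, …
f+g: L₀ = lclm(L_f,L_g), ord ≤ 2+2.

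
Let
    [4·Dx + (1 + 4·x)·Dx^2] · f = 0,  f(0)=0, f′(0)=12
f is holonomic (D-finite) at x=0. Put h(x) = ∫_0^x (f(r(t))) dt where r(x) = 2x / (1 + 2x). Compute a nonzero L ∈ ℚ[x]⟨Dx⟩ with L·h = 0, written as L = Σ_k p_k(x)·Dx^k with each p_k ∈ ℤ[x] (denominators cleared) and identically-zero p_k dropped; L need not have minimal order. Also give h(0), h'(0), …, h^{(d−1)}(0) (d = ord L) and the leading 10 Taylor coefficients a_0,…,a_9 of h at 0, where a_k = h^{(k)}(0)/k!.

f: a_k = 0, 12, -24, 64, -192, 3072/5, -2048, 49152/7, -24576, 262144/3, …
h₀=f(r): pull back L_f along r ⇒ L₀.
Integrate: L := L₀·Dx.
L = (12 + 40·x)·Dx^2 + (1 + 12·x + 20·x^2)·Dx^3  (order 3).
h: a_k = 0, 0, 12, -48, 248, -7488/5, 49984/5, -71424, 3749952/7, -4166656, …
ICs: h(0) = 0, h′(0) = 0, h′′(0) = 24.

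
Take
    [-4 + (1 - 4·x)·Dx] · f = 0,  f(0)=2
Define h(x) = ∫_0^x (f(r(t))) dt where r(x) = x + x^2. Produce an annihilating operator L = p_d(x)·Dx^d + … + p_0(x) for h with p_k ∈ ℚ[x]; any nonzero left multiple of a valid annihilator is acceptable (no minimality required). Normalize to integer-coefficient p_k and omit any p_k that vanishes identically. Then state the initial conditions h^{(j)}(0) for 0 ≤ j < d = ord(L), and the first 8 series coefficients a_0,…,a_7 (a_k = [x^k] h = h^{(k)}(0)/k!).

f: a_k = 2, 8, 32, 128, 512, 2048, 8192, 32768, …
L₀ from L_f via x↦r, Dx↦r'^{-1}Dx.
Integrate: L := L₀·Dx.
L = (4 + 8·x)·Dx + (-1 + 4·x + 4·x^2)·Dx^2  (order 2).
h: a_k = 0, 2, 4, 40/3, 48, 928/5, 2240/3, 21632/7, …
ICs: h(0) = 0, h′(0) = 2.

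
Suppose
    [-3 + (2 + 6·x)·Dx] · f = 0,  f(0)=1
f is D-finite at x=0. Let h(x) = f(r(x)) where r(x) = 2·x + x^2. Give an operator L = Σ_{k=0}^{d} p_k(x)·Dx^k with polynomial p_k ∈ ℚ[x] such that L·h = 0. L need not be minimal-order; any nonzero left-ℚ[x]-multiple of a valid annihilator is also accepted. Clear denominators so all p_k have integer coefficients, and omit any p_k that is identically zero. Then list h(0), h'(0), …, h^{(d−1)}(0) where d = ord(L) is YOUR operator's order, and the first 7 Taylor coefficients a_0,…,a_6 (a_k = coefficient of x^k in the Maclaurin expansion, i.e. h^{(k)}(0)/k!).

f: a_k = 1, 3/2, -9/8, 27/16, -405/128, 1701/256, -15309/1024, …
Change of var in L_f (x↦r) gives L₀.
L = (-3 - 3·x) + (1 + 6·x + 3·x^2)·Dx  (order 1).
h: a_k = 1, 3, -3, 9, -63/2, 243/2, -999/2, …
ICs: h(0) = 1.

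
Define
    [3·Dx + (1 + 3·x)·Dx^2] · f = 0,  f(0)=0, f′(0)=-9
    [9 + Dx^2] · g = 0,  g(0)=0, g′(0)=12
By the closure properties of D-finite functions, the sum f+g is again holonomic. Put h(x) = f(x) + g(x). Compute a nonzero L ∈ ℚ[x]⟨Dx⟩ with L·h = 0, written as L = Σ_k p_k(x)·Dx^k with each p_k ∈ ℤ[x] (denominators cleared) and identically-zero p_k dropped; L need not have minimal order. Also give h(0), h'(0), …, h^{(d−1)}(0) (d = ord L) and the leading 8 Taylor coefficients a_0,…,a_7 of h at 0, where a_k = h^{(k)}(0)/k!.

L = (63 + 54·x + 81·x^2)·Dx + (9 + 45·x + 81·x^2 + 81·x^3)·Dx^2 + (7 + 6·x + 9·x^2)·Dx^3 + (1 + 5·x + 9·x^2 + 9·x^3)·Dx^4  (order 4).
h: a_k = 0, 3, 27/2, -45, 243/4, -1377/10, 729/2, -131463/140, …
ICs: h(0) = 0, h′(0) = 3, h′′(0) = 27, h′′′(0) = -270.

f: a_k = 0, -9, 27/2, -27, 243/4, -729/5, 729/2, -6561/7, …
g: a_k = 0, 12, 0, -18, 0, 81/10, 0, -243/140, …
f+g: L₀ = lclm(L_f,L_g), ord ≤ 2+2.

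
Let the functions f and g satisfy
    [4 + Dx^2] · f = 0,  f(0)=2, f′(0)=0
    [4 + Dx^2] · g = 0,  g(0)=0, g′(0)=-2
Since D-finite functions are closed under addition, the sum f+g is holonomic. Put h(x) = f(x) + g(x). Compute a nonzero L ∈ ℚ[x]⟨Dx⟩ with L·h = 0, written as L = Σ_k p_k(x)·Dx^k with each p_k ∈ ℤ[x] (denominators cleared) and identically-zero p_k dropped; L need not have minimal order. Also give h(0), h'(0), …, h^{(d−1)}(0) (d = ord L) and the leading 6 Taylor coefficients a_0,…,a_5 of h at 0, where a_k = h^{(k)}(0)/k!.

f: a_k = 2, 0, -4, 0, 4/3, 0, …
g: a_k = 0, -2, 0, 4/3, 0, -4/15, …
h₀=f+g: left-lcm gives L₀, ord ≤ 4.
L = 4 + Dx^2  (order 2).
h: a_k = 2, -2, -4, 4/3, 4/3, -4/15, …
ICs: h(0) = 2, h′(0) = -2.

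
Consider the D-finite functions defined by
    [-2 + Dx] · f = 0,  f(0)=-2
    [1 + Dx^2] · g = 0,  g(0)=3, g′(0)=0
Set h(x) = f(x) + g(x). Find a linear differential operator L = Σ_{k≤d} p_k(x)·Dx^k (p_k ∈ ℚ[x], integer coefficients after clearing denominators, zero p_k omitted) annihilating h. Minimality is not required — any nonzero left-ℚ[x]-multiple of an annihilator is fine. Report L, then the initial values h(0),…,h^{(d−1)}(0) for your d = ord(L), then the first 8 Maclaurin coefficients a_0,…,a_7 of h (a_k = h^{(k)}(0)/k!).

L = -2 + Dx - 2·Dx^2 + Dx^3  (order 3).
h: a_k = 1, -4, -11/2, -8/3, -29/24, -8/15, -131/720, -16/315, …
ICs: h(0) = 1, h′(0) = -4, h′′(0) = -11.

f: a_k = -2, -4, -4, -8/3, -4/3, -8/15, -8/45, -16/315, …
g: a_k = 3, 0, -3/2, 0, 1/8, 0, -1/240, 0, …
f+g: L₀ = lclm(L_f,L_g), ord ≤ 1+2.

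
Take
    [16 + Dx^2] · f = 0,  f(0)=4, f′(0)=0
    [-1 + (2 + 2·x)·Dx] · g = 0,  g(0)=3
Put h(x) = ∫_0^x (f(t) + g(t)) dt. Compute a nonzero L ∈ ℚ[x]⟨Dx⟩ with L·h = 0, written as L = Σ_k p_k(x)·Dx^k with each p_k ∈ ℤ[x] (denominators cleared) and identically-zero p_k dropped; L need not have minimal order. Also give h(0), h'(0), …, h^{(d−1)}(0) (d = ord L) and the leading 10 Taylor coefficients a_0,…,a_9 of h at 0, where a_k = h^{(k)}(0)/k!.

L = (-1072 - 2048·x - 1024·x^2)·Dx + (2016 + 6112·x + 6144·x^2 + 2048·x^3)·Dx^2 + (-67 - 128·x - 64·x^2)·Dx^3 + (126 + 382·x + 384·x^2 + 128·x^3)·Dx^4  (order 4).
h: a_k = 0, 7, 3/4, -259/24, 3/64, 16339/1920, 7/512, -1051411/322560, 99/16384, 66703459/92897280, …
ICs: h(0) = 0, h′(0) = 7, h′′(0) = 3/2, h′′′(0) = -259/4.

f: a_k = 4, 0, -32, 0, 128/3, 0, -1024/45, 0, 2048/315, 0, …
g: a_k = 3, 3/2, -3/8, 3/16, -15/128, 21/256, -63/1024, 99/2048, -1287/32768, 2145/65536, …
Weyl lclm of L_f,L_g ⇒ L₀ (ord ≤ 3).
h=∫h₀ ⇒ L = L₀·Dx.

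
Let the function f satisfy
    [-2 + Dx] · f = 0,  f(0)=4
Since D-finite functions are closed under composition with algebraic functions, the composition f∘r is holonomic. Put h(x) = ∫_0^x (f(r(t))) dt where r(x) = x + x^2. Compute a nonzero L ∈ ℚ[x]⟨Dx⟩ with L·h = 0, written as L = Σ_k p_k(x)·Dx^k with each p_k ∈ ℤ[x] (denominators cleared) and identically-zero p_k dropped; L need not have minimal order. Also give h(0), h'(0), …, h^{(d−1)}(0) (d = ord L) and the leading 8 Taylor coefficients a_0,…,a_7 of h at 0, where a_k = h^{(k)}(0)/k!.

f: a_k = 4, 8, 8, 16/3, 8/3, 16/15, 16/45, 32/315, …
Substitute x→r, Dx→(1/r')Dx; clear ⇒ L₀.
∫: right-multiply L₀ by Dx.
L = (-2 - 4·x)·Dx + Dx^2  (order 2).
h: a_k = 0, 4, 4, 16/3, 16/3, 16/3, 208/45, 1216/315, …
ICs: h(0) = 0, h′(0) = 4.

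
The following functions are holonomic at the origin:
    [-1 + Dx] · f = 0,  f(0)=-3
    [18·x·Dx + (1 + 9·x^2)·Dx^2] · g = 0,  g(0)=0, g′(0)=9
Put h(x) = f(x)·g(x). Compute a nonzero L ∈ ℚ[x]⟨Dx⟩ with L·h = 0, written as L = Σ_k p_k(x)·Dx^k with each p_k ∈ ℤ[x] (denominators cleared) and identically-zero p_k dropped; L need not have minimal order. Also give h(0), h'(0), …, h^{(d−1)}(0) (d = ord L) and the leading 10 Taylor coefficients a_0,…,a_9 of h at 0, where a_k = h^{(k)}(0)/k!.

f: a_k = -3, -3, -3/2, -1/2, -1/8, -1/40, -1/240, -1/1680, -1/13440, -1/120960, …
g: a_k = 0, 9, 0, -27, 0, 729/5, 0, -6561/7, 0, 6561, …
f·g: L₀ = L_f ⊗_s L_g, ord ≤ 1·2.
L = (1 - 18·x + 9·x^2) + (-2 + 18·x - 18·x^2)·Dx + (1 + 9·x^2)·Dx^2  (order 2).
h: a_k = 0, -27, -27, 135/2, 153/2, -15921/40, -3393/8, 1454037/560, 1534191/560, -81962427/4480, …
ICs: h(0) = 0, h′(0) = -27.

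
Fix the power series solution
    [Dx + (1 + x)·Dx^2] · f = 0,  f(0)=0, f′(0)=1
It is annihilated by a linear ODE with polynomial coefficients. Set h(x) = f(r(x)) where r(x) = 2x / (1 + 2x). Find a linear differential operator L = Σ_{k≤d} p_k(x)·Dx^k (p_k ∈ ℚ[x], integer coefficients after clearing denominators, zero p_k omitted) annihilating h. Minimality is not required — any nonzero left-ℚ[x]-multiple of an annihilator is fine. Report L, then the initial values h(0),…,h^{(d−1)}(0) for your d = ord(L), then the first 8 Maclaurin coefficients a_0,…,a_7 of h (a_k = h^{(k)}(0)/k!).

L = (6 + 16·x)·Dx + (1 + 6·x + 8·x^2)·Dx^2  (order 2).
h: a_k = 0, 2, -6, 56/3, -60, 992/5, -672, 16256/7, …
ICs: h(0) = 0, h′(0) = 2.

f: a_k = 0, 1, -1/2, 1/3, -1/4, 1/5, -1/6, 1/7, …
h₀=f(r): pull back L_f along r ⇒ L₀.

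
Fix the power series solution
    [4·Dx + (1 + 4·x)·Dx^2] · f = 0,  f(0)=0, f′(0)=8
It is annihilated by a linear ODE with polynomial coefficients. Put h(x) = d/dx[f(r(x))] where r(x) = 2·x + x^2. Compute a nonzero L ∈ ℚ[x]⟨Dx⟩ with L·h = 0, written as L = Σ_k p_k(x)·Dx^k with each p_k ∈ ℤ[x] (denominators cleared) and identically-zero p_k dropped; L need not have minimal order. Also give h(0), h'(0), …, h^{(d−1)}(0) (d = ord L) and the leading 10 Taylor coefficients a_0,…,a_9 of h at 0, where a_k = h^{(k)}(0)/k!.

f: a_k = 0, 8, -16, 128/3, -128, 2048/5, -4096/3, 32768/7, -16384, 524288/9, …
Substitute x→r, Dx→(1/r')Dx; clear ⇒ L₀.
Derive L from L₀ (diff closure).
L = (7 + 8·x + 4·x^2) + (1 + 9·x + 12·x^2 + 4·x^3)·Dx  (order 1).
h: a_k = 16, -112, 832, -6208, 46336, -345856, 2581504, -19268608, 143822848, -1073508352, …
ICs: h(0) = 16.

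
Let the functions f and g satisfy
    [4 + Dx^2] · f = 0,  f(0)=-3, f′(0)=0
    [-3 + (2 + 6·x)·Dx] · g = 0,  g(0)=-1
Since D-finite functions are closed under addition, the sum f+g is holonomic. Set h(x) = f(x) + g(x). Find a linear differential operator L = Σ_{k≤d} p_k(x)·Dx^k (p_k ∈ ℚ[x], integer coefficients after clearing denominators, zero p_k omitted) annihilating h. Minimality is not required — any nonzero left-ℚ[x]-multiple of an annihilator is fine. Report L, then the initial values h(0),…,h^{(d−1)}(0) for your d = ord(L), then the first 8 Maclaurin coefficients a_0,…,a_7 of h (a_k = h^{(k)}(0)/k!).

f: a_k = -3, 0, 6, 0, -2, 0, 4/15, 0, …
g: a_k = -1, -3/2, 9/8, -27/16, 405/128, -1701/256, 15309/1024, -72171/2048, …
Weyl lclm of L_f,L_g ⇒ L₀ (ord ≤ 3).
L = (-516 - 1152·x - 1728·x^2) + (56 + 936·x + 3456·x^2 + 3456·x^3)·Dx + (-129 - 288·x - 432·x^2)·Dx^2 + (14 + 234·x + 864·x^2 + 864·x^3)·Dx^3  (order 3).
h: a_k = -4, -3/2, 57/8, -27/16, 149/128, -1701/256, 233731/15360, -72171/2048, …
ICs: h(0) = -4, h′(0) = -3/2, h′′(0) = 57/4.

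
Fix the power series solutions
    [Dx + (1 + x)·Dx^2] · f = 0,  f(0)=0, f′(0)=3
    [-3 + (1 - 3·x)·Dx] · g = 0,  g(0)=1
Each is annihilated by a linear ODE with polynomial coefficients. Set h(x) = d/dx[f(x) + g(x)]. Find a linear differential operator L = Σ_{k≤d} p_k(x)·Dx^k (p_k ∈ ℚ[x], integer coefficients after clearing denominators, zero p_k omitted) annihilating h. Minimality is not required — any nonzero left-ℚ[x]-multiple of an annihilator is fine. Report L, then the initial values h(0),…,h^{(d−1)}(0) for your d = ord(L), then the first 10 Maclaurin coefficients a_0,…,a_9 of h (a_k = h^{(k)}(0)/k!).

f: a_k = 0, 3, -3/2, 1, -3/4, 3/5, -1/2, 3/7, -3/8, 1/3, …
g: a_k = 1, 3, 9, 27, 81, 243, 729, 2187, 6561, 19683, …
f+g: L₀ = lclm(L_f,L_g), ord ≤ 2+1.
Derive L from L₀ (diff closure).
L = (-66 - 18·x) + (-52 - 120·x - 36·x^2)·Dx + (7 - 11·x - 27·x^2 - 9·x^3)·Dx^2  (order 2).
h: a_k = 6, 15, 84, 321, 1218, 4371, 15312, 52485, 177150, 590487, …
ICs: h(0) = 6, h′(0) = 15.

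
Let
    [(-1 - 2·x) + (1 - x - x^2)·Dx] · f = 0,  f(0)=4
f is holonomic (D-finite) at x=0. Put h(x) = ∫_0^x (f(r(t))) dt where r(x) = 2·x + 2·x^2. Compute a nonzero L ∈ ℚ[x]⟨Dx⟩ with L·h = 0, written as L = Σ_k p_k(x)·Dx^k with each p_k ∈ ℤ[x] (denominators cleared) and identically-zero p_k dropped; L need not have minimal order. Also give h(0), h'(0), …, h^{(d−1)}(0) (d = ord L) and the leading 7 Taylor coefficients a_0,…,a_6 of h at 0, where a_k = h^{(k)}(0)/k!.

L = (2 + 12·x + 24·x^2 + 16·x^3)·Dx + (-1 + 2·x + 6·x^2 + 8·x^3 + 4·x^4)·Dx^2  (order 2).
h: a_k = 0, 4, 4, 40/3, 40, 128, 432, …
ICs: h(0) = 0, h′(0) = 4.

f: a_k = 4, 4, 8, 12, 20, 32, 52, …
Substitute x→r, Dx→(1/r')Dx; clear ⇒ L₀.
h=∫h₀ ⇒ L = L₀·Dx.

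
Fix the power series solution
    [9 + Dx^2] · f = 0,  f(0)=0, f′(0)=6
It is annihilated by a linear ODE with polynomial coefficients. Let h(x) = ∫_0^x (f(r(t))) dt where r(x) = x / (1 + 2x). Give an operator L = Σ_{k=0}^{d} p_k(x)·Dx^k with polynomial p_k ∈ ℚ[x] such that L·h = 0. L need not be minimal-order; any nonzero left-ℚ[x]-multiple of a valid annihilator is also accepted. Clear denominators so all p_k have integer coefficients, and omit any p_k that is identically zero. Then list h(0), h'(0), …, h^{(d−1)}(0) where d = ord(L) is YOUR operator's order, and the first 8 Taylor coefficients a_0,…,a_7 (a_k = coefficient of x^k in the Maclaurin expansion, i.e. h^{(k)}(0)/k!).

L = 9·Dx + (4 + 24·x + 48·x^2 + 32·x^3)·Dx^2 + (1 + 8·x + 24·x^2 + 32·x^3 + 16·x^4)·Dx^3  (order 3).
h: a_k = 0, 0, 3, -4, 15/4, 6/5, -773/40, 975/14, …
ICs: h(0) = 0, h′(0) = 0, h′′(0) = 6.

f: a_k = 0, 6, 0, -9, 0, 81/20, 0, -243/280, …
Change of var in L_f (x↦r) gives L₀.
∫: right-multiply L₀ by Dx.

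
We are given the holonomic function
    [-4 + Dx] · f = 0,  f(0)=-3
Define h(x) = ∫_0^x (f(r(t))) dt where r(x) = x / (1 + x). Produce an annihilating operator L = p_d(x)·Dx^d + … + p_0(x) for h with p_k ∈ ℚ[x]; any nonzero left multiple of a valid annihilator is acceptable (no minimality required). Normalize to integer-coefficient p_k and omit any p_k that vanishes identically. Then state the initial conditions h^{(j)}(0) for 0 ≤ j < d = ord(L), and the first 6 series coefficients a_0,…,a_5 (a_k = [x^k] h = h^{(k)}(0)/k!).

L = -4·Dx + (1 + 2·x + x^2)·Dx^2  (order 2).
h: a_k = 0, -3, -6, -4, 1, 4/5, …
ICs: h(0) = 0, h′(0) = -3.

f: a_k = -3, -12, -24, -32, -32, -128/5, …
f∘r: x↦r, Dx↦Dx/r' in L_f ⇒ L₀.
∫: right-multiply L₀ by Dx.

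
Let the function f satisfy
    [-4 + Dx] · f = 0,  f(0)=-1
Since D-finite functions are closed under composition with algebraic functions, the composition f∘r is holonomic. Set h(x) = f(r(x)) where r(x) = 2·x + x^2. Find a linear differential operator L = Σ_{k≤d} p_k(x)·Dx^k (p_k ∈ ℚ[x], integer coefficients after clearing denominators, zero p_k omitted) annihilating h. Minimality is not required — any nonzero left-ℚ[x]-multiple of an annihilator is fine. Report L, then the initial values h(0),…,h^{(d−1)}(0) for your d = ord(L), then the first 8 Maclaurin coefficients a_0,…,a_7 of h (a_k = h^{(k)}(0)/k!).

f: a_k = -1, -4, -8, -32/3, -32/3, -128/15, -256/45, -1024/315, …
Change of var in L_f (x↦r) gives L₀.
L = (-8 - 8·x) + Dx  (order 1).
h: a_k = -1, -8, -36, -352/3, -920/3, -3392/5, -59104/45, -717056/315, …
ICs: h(0) = -1.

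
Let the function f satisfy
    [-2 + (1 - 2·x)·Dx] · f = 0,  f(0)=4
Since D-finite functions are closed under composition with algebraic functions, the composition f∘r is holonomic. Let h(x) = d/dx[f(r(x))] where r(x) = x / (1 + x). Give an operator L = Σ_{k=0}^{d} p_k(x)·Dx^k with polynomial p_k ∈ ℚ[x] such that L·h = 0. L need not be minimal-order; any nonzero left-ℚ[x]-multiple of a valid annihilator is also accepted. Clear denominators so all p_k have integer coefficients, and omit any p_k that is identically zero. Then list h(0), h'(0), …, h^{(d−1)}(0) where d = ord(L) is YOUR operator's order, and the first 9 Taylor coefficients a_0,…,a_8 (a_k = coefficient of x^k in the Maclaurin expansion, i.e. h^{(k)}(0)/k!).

L = 2 + (-1 + x)·Dx  (order 1).
h: a_k = 8, 16, 24, 32, 40, 48, 56, 64, 72, …
ICs: h(0) = 8.

f: a_k = 4, 8, 16, 32, 64, 128, 256, 512, 1024, …
f∘r: x↦r, Dx↦Dx/r' in L_f ⇒ L₀.
h₀' ⇒ L via d/dx closure of L₀.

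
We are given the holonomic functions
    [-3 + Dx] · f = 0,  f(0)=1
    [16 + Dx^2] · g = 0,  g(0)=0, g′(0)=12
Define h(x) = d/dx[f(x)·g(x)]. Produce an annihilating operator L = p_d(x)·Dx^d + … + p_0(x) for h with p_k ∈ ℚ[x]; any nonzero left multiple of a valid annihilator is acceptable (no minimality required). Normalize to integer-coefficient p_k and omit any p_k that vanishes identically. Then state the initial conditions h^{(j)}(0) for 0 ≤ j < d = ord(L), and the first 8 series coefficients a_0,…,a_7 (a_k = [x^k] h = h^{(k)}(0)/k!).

L = 25 - 6·Dx + Dx^2  (order 2).
h: a_k = 12, 72, 66, -168, -779/2, -1287/5, 4031/60, 1054/5, …
ICs: h(0) = 12, h′(0) = 72.

f: a_k = 1, 3, 9/2, 9/2, 27/8, 81/40, 81/80, 243/560, …
g: a_k = 0, 12, 0, -32, 0, 128/5, 0, -1024/105, …
Sym-product of L_f,L_g gives L₀ (≤ ord 2).
Derive L from L₀ (diff closure).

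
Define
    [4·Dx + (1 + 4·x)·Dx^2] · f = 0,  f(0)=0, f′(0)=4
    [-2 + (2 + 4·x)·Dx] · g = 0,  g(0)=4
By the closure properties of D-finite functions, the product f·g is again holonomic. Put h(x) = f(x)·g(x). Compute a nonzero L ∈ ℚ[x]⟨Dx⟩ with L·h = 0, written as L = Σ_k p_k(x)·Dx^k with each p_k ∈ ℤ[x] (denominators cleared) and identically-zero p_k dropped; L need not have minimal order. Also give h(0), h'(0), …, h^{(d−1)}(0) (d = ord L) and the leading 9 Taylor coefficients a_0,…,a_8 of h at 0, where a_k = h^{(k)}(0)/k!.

L = (-1 + 4·x) + (2 + 4·x)·Dx + (1 + 8·x + 20·x^2 + 16·x^3)·Dx^2  (order 2).
h: a_k = 0, 16, -16, 136/3, -440/3, 7418/15, -8534/5, 209709/35, -746239/35, …
ICs: h(0) = 0, h′(0) = 16.

f: a_k = 0, 4, -8, 64/3, -64, 1024/5, -2048/3, 16384/7, -8192, …
g: a_k = 4, 4, -2, 2, -5/2, 7/2, -21/4, 33/4, -429/32, …
Sym-product of L_f,L_g gives L₀ (≤ ord 2).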